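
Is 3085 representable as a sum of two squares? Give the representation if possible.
13² + 54² (a=13, b=54)

Factorization: 3085 = 5 × 617
By Fermat: n is sum of two squares iff every prime p ≡ 3 (mod 4) appears to even power.
All primes ≡ 3 (mod 4) appear to even power.
Search a = 0, 1, 2, … for 3085 - a² a perfect square: first hit at a = 13: 3085 - 169 = 2916 = 54².
3085 = 13² + 54² = 169 + 2916 ✓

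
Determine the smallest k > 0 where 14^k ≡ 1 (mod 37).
12

37 is prime, so ord(14) divides φ(37) = 36.
Divisors of 36: 1, 2, 3, 4, 6, 9, 12, 18, 36.
Repeated squaring: 14^1 ≡ 14, 14^2 ≡ 11, 14^4 ≡ 10, 14^8 ≡ 26, 14^16 ≡ 10, 14^32 ≡ 26 (mod 37).
Test 14^d mod 37 for each divisor d in increasing order:
14^1 ≡ 14
14^2 ≡ 11
14^3 = 14^2·14^1 ≡ 6
14^4 ≡ 10
14^6 = 14^4·14^2 ≡ 36
14^9 = 14^8·14^1 ≡ 31
14^12 = 14^8·14^4 ≡ 1  ← first divisor giving 1
The order is 12.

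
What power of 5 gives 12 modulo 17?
9

Baby-step giant-step with step n = ⌈√17⌉ = 5.
Baby steps 5^j mod 17 (j:value) for j=0..4: 0:1, 1:5, 2:8, 3:6, 4:13.
Giant-step multiplier: 5^(-5) ≡ 5^(16-5) = 5^11 ≡ 11 (mod 17).
Giant steps γ_i = 12·11^i mod 17: γ_0=12, γ_1=13 (in table at j=4).
x = i·n + j = 1·5 + 4 = 9.
Check: 5^9 ≡ 12 (mod 17).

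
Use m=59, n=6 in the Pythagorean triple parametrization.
(3445, 708, 3517)

Euclid's formula: a = m² - n², b = 2mn, c = m² + n²
m = 59, n = 6
a = 59² - 6² = 3481 - 36 = 3445
b = 2 × 59 × 6 = 708
c = 59² + 6² = 3481 + 36 = 3517
Verification: 3445² + 708² = 11868025 + 501264 = 12369289 = 3517² ✓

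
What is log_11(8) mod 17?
6

Baby-step giant-step with step n = ⌈√17⌉ = 5.
Baby steps 11^j mod 17 (j:value) for j=0..4: 0:1, 1:11, 2:2, 3:5, 4:4.
Giant-step multiplier: 11^(-5) ≡ 11^(16-5) = 11^11 ≡ 12 (mod 17).
Giant steps γ_i = 8·12^i mod 17: γ_0=8, γ_1=11 (in table at j=1).
x = i·n + j = 1·5 + 1 = 6.
Check: 11^6 ≡ 8 (mod 17).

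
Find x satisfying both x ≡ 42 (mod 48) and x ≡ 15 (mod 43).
1434

Using Chinese Remainder Theorem:
M = 48 × 43 = 2064
M1 = 43, M2 = 48
y1 = 43^(-1) mod 48 = 19
y2 = 48^(-1) mod 43 = 26
x = (42×43×19 + 15×48×26) mod 2064 = 1434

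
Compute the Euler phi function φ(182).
72

182 = 2 × 7 × 13
φ(n) = n × ∏(1 - 1/p) for each prime p dividing n
φ(182) = 182 × (1 - 1/2) × (1 - 1/7) × (1 - 1/13) = 72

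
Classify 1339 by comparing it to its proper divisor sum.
deficient

Proper divisors of 1339: sum = 1 + 13 + 103 = 117
Since 117 < 1339, 1339 is deficient.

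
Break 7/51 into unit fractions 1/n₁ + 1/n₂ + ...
1/8 + 1/82 + 1/16728

Greedy algorithm:
7/51: ceiling(51/7) = 8, use 1/8
5/408: ceiling(408/5) = 82, use 1/82
1/16728: ceiling(16728/1) = 16728, use 1/16728
Result: 7/51 = 1/8 + 1/82 + 1/16728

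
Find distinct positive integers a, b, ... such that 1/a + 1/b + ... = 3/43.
1/15 + 1/323 + 1/208335

Greedy algorithm:
3/43: ceiling(43/3) = 15, use 1/15
2/645: ceiling(645/2) = 323, use 1/323
1/208335: ceiling(208335/1) = 208335, use 1/208335
Result: 3/43 = 1/15 + 1/323 + 1/208335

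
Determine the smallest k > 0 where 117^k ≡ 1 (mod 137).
136

137 is prime, so ord(117) divides φ(137) = 136.
Divisors of 136: 1, 2, 4, 8, 17, 34, 68, 136.
Repeated squaring: 117^1 ≡ 117, 117^2 ≡ 126, 117^4 ≡ 121, 117^8 ≡ 119, 117^16 ≡ 50, 117^32 ≡ 34, 117^64 ≡ 60, 117^128 ≡ 38 (mod 137).
Test 117^d mod 137 for each divisor d in increasing order:
117^1 ≡ 117
117^2 ≡ 126
117^4 ≡ 121
117^8 ≡ 119
117^17 = 117^16·117^1 ≡ 96
117^34 = 117^32·117^2 ≡ 37
117^68 = 117^64·117^4 ≡ 136
117^136 = 117^128·117^8 ≡ 1  ← first divisor giving 1
The order is 136.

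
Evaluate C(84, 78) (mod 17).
1

Using Lucas' theorem:
Write n=84 and k=78 in base 17:
n in base 17: [4, 16]
k in base 17: [4, 10]
C(84,78) mod 17 = ∏ C(n_i, k_i) mod 17
Digit binomials (mod 17): C(4,4) = 1; C(16,10) = 8008 ≡ 1
Product: 1 × 1 = 1 ≡ 1 (mod 17)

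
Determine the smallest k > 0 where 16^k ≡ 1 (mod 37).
9

37 is prime, so ord(16) divides φ(37) = 36.
Divisors of 36: 1, 2, 3, 4, 6, 9, 12, 18, 36.
Repeated squaring: 16^1 ≡ 16, 16^2 ≡ 34, 16^4 ≡ 9, 16^8 ≡ 7, 16^16 ≡ 12, 16^32 ≡ 33 (mod 37).
Test 16^d mod 37 for each divisor d in increasing order:
16^1 ≡ 16
16^2 ≡ 34
16^3 = 16^2·16^1 ≡ 26
16^4 ≡ 9
16^6 = 16^4·16^2 ≡ 10
16^9 = 16^8·16^1 ≡ 1  ← first divisor giving 1
The order is 9.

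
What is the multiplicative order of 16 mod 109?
9

109 is prime, so ord(16) divides φ(109) = 108.
Divisors of 108: 1, 2, 3, 4, 6, 9, 12, 18, 27, 36, 54, 108.
Repeated squaring: 16^1 ≡ 16, 16^2 ≡ 38, 16^4 ≡ 27, 16^8 ≡ 75, 16^16 ≡ 66, 16^32 ≡ 105, 16^64 ≡ 16 (mod 109).
Test 16^d mod 109 for each divisor d in increasing order:
16^1 ≡ 16
16^2 ≡ 38
16^3 = 16^2·16^1 ≡ 63
16^4 ≡ 27
16^6 = 16^4·16^2 ≡ 45
16^9 = 16^8·16^1 ≡ 1  ← first divisor giving 1
The order is 9.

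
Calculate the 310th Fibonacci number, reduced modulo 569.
373

Matrix identity: Q^n = [[F_(n+1), F_n], [F_n, F_(n-1)]] with Q = [[1,1],[1,0]].
n = 310 = 100110110₂. Square-and-multiply, entries mod 569:
Q^1 = [[1,1],[1,0]]
Q^2 = (Q^1)² = [[2,1],[1,1]]
Q^4 = (Q^2)² = [[5,3],[3,2]]
Q^9 = (Q^4)²·Q = [[55,34],[34,21]]
Q^19 = (Q^9)²·Q = [[506,198],[198,308]]
Q^38 = (Q^19)² = [[498,145],[145,353]]
Q^77 = (Q^38)²·Q = [[383,461],[461,491]]
Q^155 = (Q^77)²·Q = [[233,171],[171,62]]
Q^310 = (Q^155)² = [[456,373],[373,83]]
F_310 mod 569 = Q^310[0][1] = 373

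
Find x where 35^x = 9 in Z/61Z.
12

Baby-step giant-step with step n = ⌈√61⌉ = 8.
Baby steps 35^j mod 61 (j:value) for j=0..7: 0:1, 1:35, 2:5, 3:53, 4:25, 5:21, 6:3, 7:44.
Giant-step multiplier: 35^(-8) ≡ 35^(60-8) = 35^52 ≡ 57 (mod 61).
Giant steps γ_i = 9·57^i mod 61: γ_0=9, γ_1=25 (in table at j=4).
x = i·n + j = 1·8 + 4 = 12.
Check: 35^12 ≡ 9 (mod 61).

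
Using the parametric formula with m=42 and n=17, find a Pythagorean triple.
(1475, 1428, 2053)

Euclid's formula: a = m² - n², b = 2mn, c = m² + n²
m = 42, n = 17
a = 42² - 17² = 1764 - 289 = 1475
b = 2 × 42 × 17 = 1428
c = 42² + 17² = 1764 + 289 = 2053
Verification: 1475² + 1428² = 2175625 + 2039184 = 4214809 = 2053² ✓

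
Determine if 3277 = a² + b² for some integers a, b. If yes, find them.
19² + 54² (a=19, b=54)

Factorization: 3277 = 29 × 113
By Fermat: n is sum of two squares iff every prime p ≡ 3 (mod 4) appears to even power.
All primes ≡ 3 (mod 4) appear to even power.
Search a = 0, 1, 2, … for 3277 - a² a perfect square: first hit at a = 19: 3277 - 361 = 2916 = 54².
3277 = 19² + 54² = 361 + 2916 ✓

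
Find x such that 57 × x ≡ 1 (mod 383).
168

gcd(57, 383) = 1, so the inverse exists.
Extended Euclidean algorithm on (383, 57):
383 = 6 × 57 + 41  ⟹  41 = (1)·383 + (-6)·57
57 = 1 × 41 + 16  ⟹  16 = (-1)·383 + (7)·57
41 = 2 × 16 + 9  ⟹  9 = (3)·383 + (-20)·57
16 = 1 × 9 + 7  ⟹  7 = (-4)·383 + (27)·57
9 = 1 × 7 + 2  ⟹  2 = (7)·383 + (-47)·57
7 = 3 × 2 + 1  ⟹  1 = (-25)·383 + (168)·57
So (168)·57 ≡ 1 (mod 383), i.e. 57^(-1) ≡ 168 (mod 383).
Check: 57 × 168 = 9576 ≡ 1 (mod 383)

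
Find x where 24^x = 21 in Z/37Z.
2

Baby-step giant-step with step n = ⌈√37⌉ = 7.
Baby steps 24^j mod 37 (j:value) for j=0..6: 0:1, 1:24, 2:21, 3:23, 4:34, 5:2, 6:11.
h = 21 is already in the table at j=2, so x = 2.
Check: 24^2 ≡ 21 (mod 37).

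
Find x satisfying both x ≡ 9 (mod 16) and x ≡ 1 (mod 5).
41

Using Chinese Remainder Theorem:
M = 16 × 5 = 80
M1 = 5, M2 = 16
y1 = 5^(-1) mod 16 = 13
y2 = 16^(-1) mod 5 = 1
x = (9×5×13 + 1×16×1) mod 80 = 41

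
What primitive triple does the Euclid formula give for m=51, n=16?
(2345, 1632, 2857)

Euclid's formula: a = m² - n², b = 2mn, c = m² + n²
m = 51, n = 16
a = 51² - 16² = 2601 - 256 = 2345
b = 2 × 51 × 16 = 1632
c = 51² + 16² = 2601 + 256 = 2857
Verification: 2345² + 1632² = 5499025 + 2663424 = 8162449 = 2857² ✓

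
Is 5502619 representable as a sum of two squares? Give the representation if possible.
Not possible

Factorization: 5502619 = 47^3 × 53
By Fermat: n is sum of two squares iff every prime p ≡ 3 (mod 4) appears to even power.
Prime(s) ≡ 3 (mod 4) with odd exponent: [(47, 3)]
Therefore 5502619 cannot be expressed as a² + b².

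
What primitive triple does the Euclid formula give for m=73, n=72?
(145, 10512, 10513)

Euclid's formula: a = m² - n², b = 2mn, c = m² + n²
m = 73, n = 72
a = 73² - 72² = 5329 - 5184 = 145
b = 2 × 73 × 72 = 10512
c = 73² + 72² = 5329 + 5184 = 10513
Verification: 145² + 10512² = 21025 + 110502144 = 110523169 = 10513² ✓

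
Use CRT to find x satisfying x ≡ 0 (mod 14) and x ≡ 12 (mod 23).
196

Using Chinese Remainder Theorem:
M = 14 × 23 = 322
M1 = 23, M2 = 14
y1 = 23^(-1) mod 14 = 11
y2 = 14^(-1) mod 23 = 5
x = (0×23×11 + 12×14×5) mod 322 = 196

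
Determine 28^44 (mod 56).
0

Repeated squaring. Binary of 44 = 101100.
28^1 ≡ 28 (mod 56); 28^2 ≡ 0 (mod 56); 28^4 ≡ 0 (mod 56); 28^8 ≡ 0 (mod 56); 28^16 ≡ 0 (mod 56); 28^32 ≡ 0 (mod 56)
28^44 = 28^4 × 28^8 × 28^32 ≡ 0 (mod 56)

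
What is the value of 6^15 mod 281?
244

Repeated squaring. Binary of 15 = 1111.
6^1 ≡ 6 (mod 281); 6^2 ≡ 36 (mod 281); 6^4 ≡ 172 (mod 281); 6^8 ≡ 79 (mod 281)
6^15 = 6^1 × 6^2 × 6^4 × 6^8 ≡ 244 (mod 281)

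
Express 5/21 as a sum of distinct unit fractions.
1/5 + 1/27 + 1/945

Greedy algorithm:
5/21: ceiling(21/5) = 5, use 1/5
4/105: ceiling(105/4) = 27, use 1/27
1/945: ceiling(945/1) = 945, use 1/945
Result: 5/21 = 1/5 + 1/27 + 1/945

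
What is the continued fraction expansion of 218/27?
[8; 13, 2]

Euclidean algorithm steps:
218 = 8 × 27 + 2
27 = 13 × 2 + 1
2 = 2 × 1 + 0
Continued fraction: [8; 13, 2]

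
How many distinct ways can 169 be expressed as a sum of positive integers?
250438925115

p(n) counts ways to write n as a sum of positive integers (order ignored).
Euler's pentagonal recurrence: p(k) = p(k-1) + p(k-2) - p(k-5) - p(k-7) + p(k-12) + p(k-15) - ... (offsets j(3j∓1)/2, signs ++--, p(0)=1, p(<0)=0).
DP table for k = 0..168: p(0)=1, p(1)=1, p(2)=2, p(3)=3, p(4)=5, p(5)=7, p(6)=11, p(7)=15, p(8)=22, p(9)=30, p(10)=42, p(11)=56, p(12)=77, p(13)=101, p(14)=135, p(15)=176, p(16)=231, p(17)=297, p(18)=385, p(19)=490, p(20)=627, p(21)=792, p(22)=1002, p(23)=1255, p(24)=1575, p(25)=1958, p(26)=2436, p(27)=3010, p(28)=3718, p(29)=4565, p(30)=5604, p(31)=6842, p(32)=8349, p(33)=10143, p(34)=12310, p(35)=14883, p(36)=17977, p(37)=21637, p(38)=26015, p(39)=31185, p(40)=37338, p(41)=44583, p(42)=53174, p(43)=63261, p(44)=75175, p(45)=89134, p(46)=105558, p(47)=124754, p(48)=147273, p(49)=173525, p(50)=204226, p(51)=239943, p(52)=281589, p(53)=329931, p(54)=386155, p(55)=451276, p(56)=526823, p(57)=614154, p(58)=715220, p(59)=831820, p(60)=966467, p(61)=1121505, p(62)=1300156, p(63)=1505499, p(64)=1741630, p(65)=2012558, p(66)=2323520, p(67)=2679689, p(68)=3087735, p(69)=3554345, p(70)=4087968, p(71)=4697205, p(72)=5392783, p(73)=6185689, p(74)=7089500, p(75)=8118264, p(76)=9289091, p(77)=10619863, p(78)=12132164, p(79)=13848650, p(80)=15796476, p(81)=18004327, p(82)=20506255, p(83)=23338469, p(84)=26543660, p(85)=30167357, p(86)=34262962, p(87)=38887673, p(88)=44108109, p(89)=49995925, p(90)=56634173, p(91)=64112359, p(92)=72533807, p(93)=82010177, p(94)=92669720, p(95)=104651419, p(96)=118114304, p(97)=133230930, p(98)=150198136, p(99)=169229875, p(100)=190569292, p(101)=214481126, p(102)=241265379, p(103)=271248950, p(104)=304801365, p(105)=342325709, p(106)=384276336, p(107)=431149389, p(108)=483502844, p(109)=541946240, p(110)=607163746, p(111)=679903203, p(112)=761002156, p(113)=851376628, p(114)=952050665, p(115)=1064144451, p(116)=1188908248, p(117)=1327710076, p(118)=1482074143, p(119)=1653668665, p(120)=1844349560, p(121)=2056148051, p(122)=2291320912, p(123)=2552338241, p(124)=2841940500, p(125)=3163127352, p(126)=3519222692, p(127)=3913864295, p(128)=4351078600, p(129)=4835271870, p(130)=5371315400, p(131)=5964539504, p(132)=6620830889, p(133)=7346629512, p(134)=8149040695, p(135)=9035836076, p(136)=10015581680, p(137)=11097645016, p(138)=12292341831, p(139)=13610949895, p(140)=15065878135, p(141)=16670689208, p(142)=18440293320, p(143)=20390982757, p(144)=22540654445, p(145)=24908858009, p(146)=27517052599, p(147)=30388671978, p(148)=33549419497, p(149)=37027355200, p(150)=40853235313, p(151)=45060624582, p(152)=49686288421, p(153)=54770336324, p(154)=60356673280, p(155)=66493182097, p(156)=73232243759, p(157)=80630964769, p(158)=88751778802, p(159)=97662728555, p(160)=107438159466, p(161)=118159068427, p(162)=129913904637, p(163)=142798995930, p(164)=156919475295, p(165)=172389800255, p(166)=189334822579, p(167)=207890420102, p(168)=228204732751.
Final step: p(169) = p(168) + p(167) - p(164) - p(162) + p(157) + p(154) - p(147) - p(143) + p(134) + p(129) - p(118) - p(112) + p(99) + p(92) - p(77) - p(69) + p(52) + p(43) - p(24) - p(14)
= 228204732751 + 207890420102 - 156919475295 - 129913904637 + 80630964769 + 60356673280 - 30388671978 - 20390982757 + 8149040695 + 4835271870 - 1482074143 - 761002156 + 169229875 + 72533807 - 10619863 - 3554345 + 281589 + 63261 - 1575 - 135
= 250438925115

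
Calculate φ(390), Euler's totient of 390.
96

390 = 2 × 3 × 5 × 13
φ(n) = n × ∏(1 - 1/p) for each prime p dividing n
φ(390) = 390 × (1 - 1/2) × (1 - 1/3) × (1 - 1/5) × (1 - 1/13) = 96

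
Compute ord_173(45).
172

173 is prime, so ord(45) divides φ(173) = 172.
Divisors of 172: 1, 2, 4, 43, 86, 172.
Repeated squaring: 45^1 ≡ 45, 45^2 ≡ 122, 45^4 ≡ 6, 45^8 ≡ 36, 45^16 ≡ 85, 45^32 ≡ 132, 45^64 ≡ 124, 45^128 ≡ 152 (mod 173).
Test 45^d mod 173 for each divisor d in increasing order:
45^1 ≡ 45
45^2 ≡ 122
45^4 ≡ 6
45^43 = 45^32·45^8·45^2·45^1 ≡ 80
45^86 = 45^64·45^16·45^4·45^2 ≡ 172
45^172 = 45^128·45^32·45^8·45^4 ≡ 1  ← first divisor giving 1
The order is 172.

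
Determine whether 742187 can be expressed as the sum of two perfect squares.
Not possible

Factorization: 742187 = 23^3 × 61
By Fermat: n is sum of two squares iff every prime p ≡ 3 (mod 4) appears to even power.
Prime(s) ≡ 3 (mod 4) with odd exponent: [(23, 3)]
Therefore 742187 cannot be expressed as a² + b².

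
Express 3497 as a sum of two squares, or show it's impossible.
4² + 59² (a=4, b=59)

Factorization: 3497 = 13 × 269
By Fermat: n is sum of two squares iff every prime p ≡ 3 (mod 4) appears to even power.
All primes ≡ 3 (mod 4) appear to even power.
Search a = 0, 1, 2, … for 3497 - a² a perfect square: first hit at a = 4: 3497 - 16 = 3481 = 59².
3497 = 4² + 59² = 16 + 3481 ✓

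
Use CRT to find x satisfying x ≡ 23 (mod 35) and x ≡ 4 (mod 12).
268

Using Chinese Remainder Theorem:
M = 35 × 12 = 420
M1 = 12, M2 = 35
y1 = 12^(-1) mod 35 = 3
y2 = 35^(-1) mod 12 = 11
x = (23×12×3 + 4×35×11) mod 420 = 268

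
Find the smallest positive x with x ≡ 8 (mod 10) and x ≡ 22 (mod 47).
398

Using Chinese Remainder Theorem:
M = 10 × 47 = 470
M1 = 47, M2 = 10
y1 = 47^(-1) mod 10 = 3
y2 = 10^(-1) mod 47 = 33
x = (8×47×3 + 22×10×33) mod 470 = 398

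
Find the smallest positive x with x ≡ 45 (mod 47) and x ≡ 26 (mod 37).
1173

Using Chinese Remainder Theorem:
M = 47 × 37 = 1739
M1 = 37, M2 = 47
y1 = 37^(-1) mod 47 = 14
y2 = 47^(-1) mod 37 = 26
x = (45×37×14 + 26×47×26) mod 1739 = 1173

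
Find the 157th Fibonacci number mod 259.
79

Matrix identity: Q^n = [[F_(n+1), F_n], [F_n, F_(n-1)]] with Q = [[1,1],[1,0]].
n = 157 = 10011101₂. Square-and-multiply, entries mod 259:
Q^1 = [[1,1],[1,0]]
Q^2 = (Q^1)² = [[2,1],[1,1]]
Q^4 = (Q^2)² = [[5,3],[3,2]]
Q^9 = (Q^4)²·Q = [[55,34],[34,21]]
Q^19 = (Q^9)²·Q = [[31,37],[37,253]]
Q^39 = (Q^19)²·Q = [[147,258],[258,148]]
Q^78 = (Q^39)² = [[113,223],[223,149]]
Q^157 = (Q^78)²·Q = [[230,79],[79,151]]
F_157 mod 259 = Q^157[0][1] = 79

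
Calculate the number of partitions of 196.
2814570987591

p(n) counts ways to write n as a sum of positive integers (order ignored).
Euler's pentagonal recurrence: p(k) = p(k-1) + p(k-2) - p(k-5) - p(k-7) + p(k-12) + p(k-15) - ... (offsets j(3j∓1)/2, signs ++--, p(0)=1, p(<0)=0).
DP table for k = 0..195: p(0)=1, p(1)=1, p(2)=2, p(3)=3, p(4)=5, p(5)=7, p(6)=11, p(7)=15, p(8)=22, p(9)=30, p(10)=42, p(11)=56, p(12)=77, p(13)=101, p(14)=135, p(15)=176, p(16)=231, p(17)=297, p(18)=385, p(19)=490, p(20)=627, p(21)=792, p(22)=1002, p(23)=1255, p(24)=1575, p(25)=1958, p(26)=2436, p(27)=3010, p(28)=3718, p(29)=4565, p(30)=5604, p(31)=6842, p(32)=8349, p(33)=10143, p(34)=12310, p(35)=14883, p(36)=17977, p(37)=21637, p(38)=26015, p(39)=31185, p(40)=37338, p(41)=44583, p(42)=53174, p(43)=63261, p(44)=75175, p(45)=89134, p(46)=105558, p(47)=124754, p(48)=147273, p(49)=173525, p(50)=204226, p(51)=239943, p(52)=281589, p(53)=329931, p(54)=386155, p(55)=451276, p(56)=526823, p(57)=614154, p(58)=715220, p(59)=831820, p(60)=966467, p(61)=1121505, p(62)=1300156, p(63)=1505499, p(64)=1741630, p(65)=2012558, p(66)=2323520, p(67)=2679689, p(68)=3087735, p(69)=3554345, p(70)=4087968, p(71)=4697205, p(72)=5392783, p(73)=6185689, p(74)=7089500, p(75)=8118264, p(76)=9289091, p(77)=10619863, p(78)=12132164, p(79)=13848650, p(80)=15796476, p(81)=18004327, p(82)=20506255, p(83)=23338469, p(84)=26543660, p(85)=30167357, p(86)=34262962, p(87)=38887673, p(88)=44108109, p(89)=49995925, p(90)=56634173, p(91)=64112359, p(92)=72533807, p(93)=82010177, p(94)=92669720, p(95)=104651419, p(96)=118114304, p(97)=133230930, p(98)=150198136, p(99)=169229875, p(100)=190569292, p(101)=214481126, p(102)=241265379, p(103)=271248950, p(104)=304801365, p(105)=342325709, p(106)=384276336, p(107)=431149389, p(108)=483502844, p(109)=541946240, p(110)=607163746, p(111)=679903203, p(112)=761002156, p(113)=851376628, p(114)=952050665, p(115)=1064144451, p(116)=1188908248, p(117)=1327710076, p(118)=1482074143, p(119)=1653668665, p(120)=1844349560, p(121)=2056148051, p(122)=2291320912, p(123)=2552338241, p(124)=2841940500, p(125)=3163127352, p(126)=3519222692, p(127)=3913864295, p(128)=4351078600, p(129)=4835271870, p(130)=5371315400, p(131)=5964539504, p(132)=6620830889, p(133)=7346629512, p(134)=8149040695, p(135)=9035836076, p(136)=10015581680, p(137)=11097645016, p(138)=12292341831, p(139)=13610949895, p(140)=15065878135, p(141)=16670689208, p(142)=18440293320, p(143)=20390982757, p(144)=22540654445, p(145)=24908858009, p(146)=27517052599, p(147)=30388671978, p(148)=33549419497, p(149)=37027355200, p(150)=40853235313, p(151)=45060624582, p(152)=49686288421, p(153)=54770336324, p(154)=60356673280, p(155)=66493182097, p(156)=73232243759, p(157)=80630964769, p(158)=88751778802, p(159)=97662728555, p(160)=107438159466, p(161)=118159068427, p(162)=129913904637, p(163)=142798995930, p(164)=156919475295, p(165)=172389800255, p(166)=189334822579, p(167)=207890420102, p(168)=228204732751, p(169)=250438925115, p(170)=274768617130, p(171)=301384802048, p(172)=330495499613, p(173)=362326859895, p(174)=397125074750, p(175)=435157697830, p(176)=476715857290, p(177)=522115831195, p(178)=571701605655, p(179)=625846753120, p(180)=684957390936, p(181)=749474411781, p(182)=819876908323, p(183)=896684817527, p(184)=980462880430, p(185)=1071823774337, p(186)=1171432692373, p(187)=1280011042268, p(188)=1398341745571, p(189)=1527273599625, p(190)=1667727404093, p(191)=1820701100652, p(192)=1987276856363, p(193)=2168627105469, p(194)=2366022741845, p(195)=2580840212973.
Final step: p(196) = p(195) + p(194) - p(191) - p(189) + p(184) + p(181) - p(174) - p(170) + p(161) + p(156) - p(145) - p(139) + p(126) + p(119) - p(104) - p(96) + p(79) + p(70) - p(51) - p(41) + p(20) + p(9)
= 2580840212973 + 2366022741845 - 1820701100652 - 1527273599625 + 980462880430 + 749474411781 - 397125074750 - 274768617130 + 118159068427 + 73232243759 - 24908858009 - 13610949895 + 3519222692 + 1653668665 - 304801365 - 118114304 + 13848650 + 4087968 - 239943 - 44583 + 627 + 30
= 2814570987591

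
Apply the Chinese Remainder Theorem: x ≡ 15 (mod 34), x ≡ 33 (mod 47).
1443

Using Chinese Remainder Theorem:
M = 34 × 47 = 1598
M1 = 47, M2 = 34
y1 = 47^(-1) mod 34 = 21
y2 = 34^(-1) mod 47 = 18
x = (15×47×21 + 33×34×18) mod 1598 = 1443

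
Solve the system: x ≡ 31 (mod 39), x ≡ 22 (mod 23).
850

Using Chinese Remainder Theorem:
M = 39 × 23 = 897
M1 = 23, M2 = 39
y1 = 23^(-1) mod 39 = 17
y2 = 39^(-1) mod 23 = 13
x = (31×23×17 + 22×39×13) mod 897 = 850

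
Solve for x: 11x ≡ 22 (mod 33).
x ≡ 2 (mod 3)

gcd(11, 33) = 11, which divides 22, so solutions exist.
Divide through by 11: x ≡ 2 (mod 3).
The coefficient of x is now 1, so x ≡ 2 (mod 3).
Check: 11 × 2 = 22 ≡ 22 (mod 33).
x ≡ 2 (mod 3), giving 11 solutions mod 33.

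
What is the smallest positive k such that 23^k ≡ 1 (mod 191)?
95

191 is prime, so ord(23) divides φ(191) = 190.
Divisors of 190: 1, 2, 5, 10, 19, 38, 95, 190.
Repeated squaring: 23^1 ≡ 23, 23^2 ≡ 147, 23^4 ≡ 26, 23^8 ≡ 103, 23^16 ≡ 104, 23^32 ≡ 120, 23^64 ≡ 75, 23^128 ≡ 86 (mod 191).
Test 23^d mod 191 for each divisor d in increasing order:
23^1 ≡ 23
23^2 ≡ 147
23^5 = 23^4·23^1 ≡ 25
23^10 = 23^8·23^2 ≡ 52
23^19 = 23^16·23^2·23^1 ≡ 184
23^38 = 23^32·23^4·23^2 ≡ 49
23^95 = 23^64·23^16·23^8·23^4·23^2·23^1 ≡ 1  ← first divisor giving 1
The order is 95.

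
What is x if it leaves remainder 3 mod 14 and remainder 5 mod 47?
381

Using Chinese Remainder Theorem:
M = 14 × 47 = 658
M1 = 47, M2 = 14
y1 = 47^(-1) mod 14 = 3
y2 = 14^(-1) mod 47 = 37
x = (3×47×3 + 5×14×37) mod 658 = 381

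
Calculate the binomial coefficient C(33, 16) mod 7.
4

Using Lucas' theorem:
Write n=33 and k=16 in base 7:
n in base 7: [4, 5]
k in base 7: [2, 2]
C(33,16) mod 7 = ∏ C(n_i, k_i) mod 7
Digit binomials (mod 7): C(4,2) = 6; C(5,2) = 10 ≡ 3
Product: 6 × 3 = 18 ≡ 4 (mod 7)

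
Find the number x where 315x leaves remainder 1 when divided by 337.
291

gcd(315, 337) = 1, so the inverse exists.
Extended Euclidean algorithm on (337, 315):
337 = 1 × 315 + 22  ⟹  22 = (1)·337 + (-1)·315
315 = 14 × 22 + 7  ⟹  7 = (-14)·337 + (15)·315
22 = 3 × 7 + 1  ⟹  1 = (43)·337 + (-46)·315
So (-46)·315 ≡ 1 (mod 337), i.e. 315^(-1) ≡ -46 ≡ 291 (mod 337).
Check: 315 × 291 = 91665 ≡ 1 (mod 337)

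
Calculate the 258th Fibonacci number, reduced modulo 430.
164

Matrix identity: Q^n = [[F_(n+1), F_n], [F_n, F_(n-1)]] with Q = [[1,1],[1,0]].
n = 258 = 100000010₂. Square-and-multiply, entries mod 430:
Q^1 = [[1,1],[1,0]]
Q^2 = (Q^1)² = [[2,1],[1,1]]
Q^4 = (Q^2)² = [[5,3],[3,2]]
Q^8 = (Q^4)² = [[34,21],[21,13]]
Q^16 = (Q^8)² = [[307,127],[127,180]]
Q^32 = (Q^16)² = [[298,359],[359,369]]
Q^64 = (Q^32)² = [[105,373],[373,162]]
Q^129 = (Q^64)²·Q = [[345,84],[84,261]]
Q^258 = (Q^129)² = [[91,164],[164,357]]
F_258 mod 430 = Q^258[0][1] = 164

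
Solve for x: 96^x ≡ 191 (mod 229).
59

Baby-step giant-step with step n = ⌈√229⌉ = 16.
Baby steps 96^j mod 229 (j:value) for j=0..15: 0:1, 1:96, 2:56, 3:109, 4:159, 5:150, 6:202, 7:156, 8:91, 9:34, 10:58, 11:72, 12:42, 13:139, 14:62, 15:227.
Giant-step multiplier: 96^(-16) ≡ 96^(228-16) = 96^212 ≡ 130 (mod 229).
Giant steps γ_i = 191·130^i mod 229: γ_0=191, γ_1=98, γ_2=145, γ_3=72 (in table at j=11).
x = i·n + j = 3·16 + 11 = 59.
Check: 96^59 ≡ 191 (mod 229).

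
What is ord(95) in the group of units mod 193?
96

193 is prime, so ord(95) divides φ(193) = 192.
Divisors of 192: 1, 2, 3, 4, 6, 8, 12, 16, 24, 32, 48, 64, 96, 192.
Repeated squaring: 95^1 ≡ 95, 95^2 ≡ 147, 95^4 ≡ 186, 95^8 ≡ 49, 95^16 ≡ 85, 95^32 ≡ 84, 95^64 ≡ 108, 95^128 ≡ 84 (mod 193).
Test 95^d mod 193 for each divisor d in increasing order:
95^1 ≡ 95
95^2 ≡ 147
95^3 = 95^2·95^1 ≡ 69
95^4 ≡ 186
95^6 = 95^4·95^2 ≡ 129
95^8 ≡ 49
95^12 = 95^8·95^4 ≡ 43
95^16 ≡ 85
95^24 = 95^16·95^8 ≡ 112
95^32 ≡ 84
95^48 = 95^32·95^16 ≡ 192
95^64 ≡ 108
95^96 = 95^64·95^32 ≡ 1  ← first divisor giving 1
The order is 96.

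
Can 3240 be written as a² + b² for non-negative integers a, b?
18² + 54² (a=18, b=54)

Factorization: 3240 = 2^3 × 3^4 × 5
By Fermat: n is sum of two squares iff every prime p ≡ 3 (mod 4) appears to even power.
All primes ≡ 3 (mod 4) appear to even power.
Search a = 0, 1, 2, … for 3240 - a² a perfect square: first hit at a = 18: 3240 - 324 = 2916 = 54².
3240 = 18² + 54² = 324 + 2916 ✓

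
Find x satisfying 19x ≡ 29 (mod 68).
x ≡ 23 (mod 68)

gcd(19, 68) = 1, which divides 29, so solutions exist.
Find 19^(-1) mod 68 by the extended Euclidean algorithm:
68 = 3 × 19 + 11  ⟹  11 = (1)·68 + (-3)·19
19 = 1 × 11 + 8  ⟹  8 = (-1)·68 + (4)·19
11 = 1 × 8 + 3  ⟹  3 = (2)·68 + (-7)·19
8 = 2 × 3 + 2  ⟹  2 = (-5)·68 + (18)·19
3 = 1 × 2 + 1  ⟹  1 = (7)·68 + (-25)·19
So (-25)·19 ≡ 1 (mod 68), i.e. 19^(-1) ≡ -25 ≡ 43 (mod 68).
x ≡ 43 × 29 = 1247 ≡ 23 (mod 68).
Check: 19 × 23 = 437 ≡ 29 (mod 68).
Unique solution: x ≡ 23 (mod 68)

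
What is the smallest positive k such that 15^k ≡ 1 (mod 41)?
40

41 is prime, so ord(15) divides φ(41) = 40.
Divisors of 40: 1, 2, 4, 5, 8, 10, 20, 40.
Repeated squaring: 15^1 ≡ 15, 15^2 ≡ 20, 15^4 ≡ 31, 15^8 ≡ 18, 15^16 ≡ 37, 15^32 ≡ 16 (mod 41).
Test 15^d mod 41 for each divisor d in increasing order:
15^1 ≡ 15
15^2 ≡ 20
15^4 ≡ 31
15^5 = 15^4·15^1 ≡ 14
15^8 ≡ 18
15^10 = 15^8·15^2 ≡ 32
15^20 = 15^16·15^4 ≡ 40
15^40 = 15^32·15^8 ≡ 1  ← first divisor giving 1
The order is 40.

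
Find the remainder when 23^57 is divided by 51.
11

Repeated squaring. Binary of 57 = 111001.
23^1 ≡ 23 (mod 51); 23^2 ≡ 19 (mod 51); 23^4 ≡ 4 (mod 51); 23^8 ≡ 16 (mod 51); 23^16 ≡ 1 (mod 51); 23^32 ≡ 1 (mod 51)
23^57 = 23^1 × 23^8 × 23^16 × 23^32 ≡ 11 (mod 51)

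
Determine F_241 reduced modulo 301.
148

Matrix identity: Q^n = [[F_(n+1), F_n], [F_n, F_(n-1)]] with Q = [[1,1],[1,0]].
n = 241 = 11110001₂. Square-and-multiply, entries mod 301:
Q^1 = [[1,1],[1,0]]
Q^3 = (Q^1)²·Q = [[3,2],[2,1]]
Q^7 = (Q^3)²·Q = [[21,13],[13,8]]
Q^15 = (Q^7)²·Q = [[84,8],[8,76]]
Q^30 = (Q^15)² = [[197,76],[76,121]]
Q^60 = (Q^30)² = [[37,88],[88,250]]
Q^120 = (Q^60)² = [[83,273],[273,111]]
Q^241 = (Q^120)²·Q = [[134,148],[148,287]]
F_241 mod 301 = Q^241[0][1] = 148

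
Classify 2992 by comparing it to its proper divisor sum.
abundant

Proper divisors of 2992: sum = 1 + 2 + 4 + 8 + 11 + 16 + 17 + 22 + ... + 272 + 374 + 748 + 1496 (19 divisors) = 3704
Since 3704 > 2992, 2992 is abundant.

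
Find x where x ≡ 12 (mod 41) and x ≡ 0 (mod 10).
340

Using Chinese Remainder Theorem:
M = 41 × 10 = 410
M1 = 10, M2 = 41
y1 = 10^(-1) mod 41 = 37
y2 = 41^(-1) mod 10 = 1
x = (12×10×37 + 0×41×1) mod 410 = 340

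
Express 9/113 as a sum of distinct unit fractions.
1/13 + 1/368 + 1/180198 + 1/48706798608

Greedy algorithm:
9/113: ceiling(113/9) = 13, use 1/13
4/1469: ceiling(1469/4) = 368, use 1/368
3/540592: ceiling(540592/3) = 180198, use 1/180198
1/48706798608: ceiling(48706798608/1) = 48706798608, use 1/48706798608
Result: 9/113 = 1/13 + 1/368 + 1/180198 + 1/48706798608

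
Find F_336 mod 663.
195

Matrix identity: Q^n = [[F_(n+1), F_n], [F_n, F_(n-1)]] with Q = [[1,1],[1,0]].
n = 336 = 101010000₂. Square-and-multiply, entries mod 663:
Q^1 = [[1,1],[1,0]]
Q^2 = (Q^1)² = [[2,1],[1,1]]
Q^5 = (Q^2)²·Q = [[8,5],[5,3]]
Q^10 = (Q^5)² = [[89,55],[55,34]]
Q^21 = (Q^10)²·Q = [[473,338],[338,135]]
Q^42 = (Q^21)² = [[506,637],[637,532]]
Q^84 = (Q^42)² = [[131,195],[195,599]]
Q^168 = (Q^84)² = [[157,468],[468,352]]
Q^336 = (Q^168)² = [[352,195],[195,157]]
F_336 mod 663 = Q^336[0][1] = 195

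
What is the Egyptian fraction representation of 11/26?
1/3 + 1/12 + 1/156

Greedy algorithm:
11/26: ceiling(26/11) = 3, use 1/3
7/78: ceiling(78/7) = 12, use 1/12
1/156: ceiling(156/1) = 156, use 1/156
Result: 11/26 = 1/3 + 1/12 + 1/156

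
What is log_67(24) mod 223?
31

Baby-step giant-step with step n = ⌈√223⌉ = 15.
Baby steps 67^j mod 223 (j:value) for j=0..14: 0:1, 1:67, 2:29, 3:159, 4:172, 5:151, 6:82, 7:142, 8:148, 9:104, 10:55, 11:117, 12:34, 13:48, 14:94.
Giant-step multiplier: 67^(-15) ≡ 67^(222-15) = 67^207 ≡ 95 (mod 223).
Giant steps γ_i = 24·95^i mod 223: γ_0=24, γ_1=50, γ_2=67 (in table at j=1).
x = i·n + j = 2·15 + 1 = 31.
Check: 67^31 ≡ 24 (mod 223).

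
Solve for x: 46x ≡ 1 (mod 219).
100

gcd(46, 219) = 1, so the inverse exists.
Extended Euclidean algorithm on (219, 46):
219 = 4 × 46 + 35  ⟹  35 = (1)·219 + (-4)·46
46 = 1 × 35 + 11  ⟹  11 = (-1)·219 + (5)·46
35 = 3 × 11 + 2  ⟹  2 = (4)·219 + (-19)·46
11 = 5 × 2 + 1  ⟹  1 = (-21)·219 + (100)·46
So (100)·46 ≡ 1 (mod 219), i.e. 46^(-1) ≡ 100 (mod 219).
Check: 46 × 100 = 4600 ≡ 1 (mod 219)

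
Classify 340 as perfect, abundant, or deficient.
abundant

Proper divisors of 340: sum = 1 + 2 + 4 + 5 + 10 + 17 + 20 + 34 + 68 + 85 + 170 = 416
Since 416 > 340, 340 is abundant.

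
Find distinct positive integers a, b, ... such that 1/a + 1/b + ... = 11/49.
1/5 + 1/41 + 1/10045

Greedy algorithm:
11/49: ceiling(49/11) = 5, use 1/5
6/245: ceiling(245/6) = 41, use 1/41
1/10045: ceiling(10045/1) = 10045, use 1/10045
Result: 11/49 = 1/5 + 1/41 + 1/10045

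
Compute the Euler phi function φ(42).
12

42 = 2 × 3 × 7
φ(n) = n × ∏(1 - 1/p) for each prime p dividing n
φ(42) = 42 × (1 - 1/2) × (1 - 1/3) × (1 - 1/7) = 12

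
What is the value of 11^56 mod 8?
1

Repeated squaring. Binary of 56 = 111000.
11^1 ≡ 3 (mod 8); 11^2 ≡ 1 (mod 8); 11^4 ≡ 1 (mod 8); 11^8 ≡ 1 (mod 8); 11^16 ≡ 1 (mod 8); 11^32 ≡ 1 (mod 8)
11^56 = 11^8 × 11^16 × 11^32 ≡ 1 (mod 8)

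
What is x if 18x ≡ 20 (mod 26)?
x ≡ 4 (mod 13)

gcd(18, 26) = 2, which divides 20, so solutions exist.
Divide through by 2: 9x ≡ 10 (mod 13).
Find 9^(-1) mod 13 by the extended Euclidean algorithm:
13 = 1 × 9 + 4  ⟹  4 = (1)·13 + (-1)·9
9 = 2 × 4 + 1  ⟹  1 = (-2)·13 + (3)·9
So (3)·9 ≡ 1 (mod 13), i.e. 9^(-1) ≡ 3 (mod 13).
x ≡ 3 × 10 = 30 ≡ 4 (mod 13).
Check: 18 × 4 = 72 ≡ 20 (mod 26).
x ≡ 4 (mod 13), giving 2 solutions mod 26.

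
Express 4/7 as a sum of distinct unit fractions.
1/2 + 1/14

Greedy algorithm:
4/7: ceiling(7/4) = 2, use 1/2
1/14: ceiling(14/1) = 14, use 1/14
Result: 4/7 = 1/2 + 1/14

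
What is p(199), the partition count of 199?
3646072432125

p(n) counts ways to write n as a sum of positive integers (order ignored).
Euler's pentagonal recurrence: p(k) = p(k-1) + p(k-2) - p(k-5) - p(k-7) + p(k-12) + p(k-15) - ... (offsets j(3j∓1)/2, signs ++--, p(0)=1, p(<0)=0).
DP table for k = 0..198: p(0)=1, p(1)=1, p(2)=2, p(3)=3, p(4)=5, p(5)=7, p(6)=11, p(7)=15, p(8)=22, p(9)=30, p(10)=42, p(11)=56, p(12)=77, p(13)=101, p(14)=135, p(15)=176, p(16)=231, p(17)=297, p(18)=385, p(19)=490, p(20)=627, p(21)=792, p(22)=1002, p(23)=1255, p(24)=1575, p(25)=1958, p(26)=2436, p(27)=3010, p(28)=3718, p(29)=4565, p(30)=5604, p(31)=6842, p(32)=8349, p(33)=10143, p(34)=12310, p(35)=14883, p(36)=17977, p(37)=21637, p(38)=26015, p(39)=31185, p(40)=37338, p(41)=44583, p(42)=53174, p(43)=63261, p(44)=75175, p(45)=89134, p(46)=105558, p(47)=124754, p(48)=147273, p(49)=173525, p(50)=204226, p(51)=239943, p(52)=281589, p(53)=329931, p(54)=386155, p(55)=451276, p(56)=526823, p(57)=614154, p(58)=715220, p(59)=831820, p(60)=966467, p(61)=1121505, p(62)=1300156, p(63)=1505499, p(64)=1741630, p(65)=2012558, p(66)=2323520, p(67)=2679689, p(68)=3087735, p(69)=3554345, p(70)=4087968, p(71)=4697205, p(72)=5392783, p(73)=6185689, p(74)=7089500, p(75)=8118264, p(76)=9289091, p(77)=10619863, p(78)=12132164, p(79)=13848650, p(80)=15796476, p(81)=18004327, p(82)=20506255, p(83)=23338469, p(84)=26543660, p(85)=30167357, p(86)=34262962, p(87)=38887673, p(88)=44108109, p(89)=49995925, p(90)=56634173, p(91)=64112359, p(92)=72533807, p(93)=82010177, p(94)=92669720, p(95)=104651419, p(96)=118114304, p(97)=133230930, p(98)=150198136, p(99)=169229875, p(100)=190569292, p(101)=214481126, p(102)=241265379, p(103)=271248950, p(104)=304801365, p(105)=342325709, p(106)=384276336, p(107)=431149389, p(108)=483502844, p(109)=541946240, p(110)=607163746, p(111)=679903203, p(112)=761002156, p(113)=851376628, p(114)=952050665, p(115)=1064144451, p(116)=1188908248, p(117)=1327710076, p(118)=1482074143, p(119)=1653668665, p(120)=1844349560, p(121)=2056148051, p(122)=2291320912, p(123)=2552338241, p(124)=2841940500, p(125)=3163127352, p(126)=3519222692, p(127)=3913864295, p(128)=4351078600, p(129)=4835271870, p(130)=5371315400, p(131)=5964539504, p(132)=6620830889, p(133)=7346629512, p(134)=8149040695, p(135)=9035836076, p(136)=10015581680, p(137)=11097645016, p(138)=12292341831, p(139)=13610949895, p(140)=15065878135, p(141)=16670689208, p(142)=18440293320, p(143)=20390982757, p(144)=22540654445, p(145)=24908858009, p(146)=27517052599, p(147)=30388671978, p(148)=33549419497, p(149)=37027355200, p(150)=40853235313, p(151)=45060624582, p(152)=49686288421, p(153)=54770336324, p(154)=60356673280, p(155)=66493182097, p(156)=73232243759, p(157)=80630964769, p(158)=88751778802, p(159)=97662728555, p(160)=107438159466, p(161)=118159068427, p(162)=129913904637, p(163)=142798995930, p(164)=156919475295, p(165)=172389800255, p(166)=189334822579, p(167)=207890420102, p(168)=228204732751, p(169)=250438925115, p(170)=274768617130, p(171)=301384802048, p(172)=330495499613, p(173)=362326859895, p(174)=397125074750, p(175)=435157697830, p(176)=476715857290, p(177)=522115831195, p(178)=571701605655, p(179)=625846753120, p(180)=684957390936, p(181)=749474411781, p(182)=819876908323, p(183)=896684817527, p(184)=980462880430, p(185)=1071823774337, p(186)=1171432692373, p(187)=1280011042268, p(188)=1398341745571, p(189)=1527273599625, p(190)=1667727404093, p(191)=1820701100652, p(192)=1987276856363, p(193)=2168627105469, p(194)=2366022741845, p(195)=2580840212973, p(196)=2814570987591, p(197)=3068829878530, p(198)=3345365983698.
Final step: p(199) = p(198) + p(197) - p(194) - p(192) + p(187) + p(184) - p(177) - p(173) + p(164) + p(159) - p(148) - p(142) + p(129) + p(122) - p(107) - p(99) + p(82) + p(73) - p(54) - p(44) + p(23) + p(12)
= 3345365983698 + 3068829878530 - 2366022741845 - 1987276856363 + 1280011042268 + 980462880430 - 522115831195 - 362326859895 + 156919475295 + 97662728555 - 33549419497 - 18440293320 + 4835271870 + 2291320912 - 431149389 - 169229875 + 20506255 + 6185689 - 386155 - 75175 + 1255 + 77
= 3646072432125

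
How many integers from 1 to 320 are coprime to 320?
128

320 = 2^6 × 5
φ(n) = n × ∏(1 - 1/p) for each prime p dividing n
φ(320) = 320 × (1 - 1/2) × (1 - 1/5) = 128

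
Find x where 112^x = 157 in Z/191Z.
131

Baby-step giant-step with step n = ⌈√191⌉ = 14.
Baby steps 112^j mod 191 (j:value) for j=0..13: 0:1, 1:112, 2:129, 3:123, 4:24, 5:14, 6:40, 7:87, 8:3, 9:145, 10:5, 11:178, 12:72, 13:42.
Giant-step multiplier: 112^(-14) ≡ 112^(190-14) = 112^176 ≡ 78 (mod 191).
Giant steps γ_i = 157·78^i mod 191: γ_0=157, γ_1=22, γ_2=188, γ_3=148, γ_4=84, γ_5=58, γ_6=131, γ_7=95, γ_8=152, γ_9=14 (in table at j=5).
x = i·n + j = 9·14 + 5 = 131.
Check: 112^131 ≡ 157 (mod 191).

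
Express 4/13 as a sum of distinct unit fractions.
1/4 + 1/18 + 1/468

Greedy algorithm:
4/13: ceiling(13/4) = 4, use 1/4
3/52: ceiling(52/3) = 18, use 1/18
1/468: ceiling(468/1) = 468, use 1/468
Result: 4/13 = 1/4 + 1/18 + 1/468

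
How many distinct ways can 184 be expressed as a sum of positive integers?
980462880430

p(n) counts ways to write n as a sum of positive integers (order ignored).
Euler's pentagonal recurrence: p(k) = p(k-1) + p(k-2) - p(k-5) - p(k-7) + p(k-12) + p(k-15) - ... (offsets j(3j∓1)/2, signs ++--, p(0)=1, p(<0)=0).
DP table for k = 0..183: p(0)=1, p(1)=1, p(2)=2, p(3)=3, p(4)=5, p(5)=7, p(6)=11, p(7)=15, p(8)=22, p(9)=30, p(10)=42, p(11)=56, p(12)=77, p(13)=101, p(14)=135, p(15)=176, p(16)=231, p(17)=297, p(18)=385, p(19)=490, p(20)=627, p(21)=792, p(22)=1002, p(23)=1255, p(24)=1575, p(25)=1958, p(26)=2436, p(27)=3010, p(28)=3718, p(29)=4565, p(30)=5604, p(31)=6842, p(32)=8349, p(33)=10143, p(34)=12310, p(35)=14883, p(36)=17977, p(37)=21637, p(38)=26015, p(39)=31185, p(40)=37338, p(41)=44583, p(42)=53174, p(43)=63261, p(44)=75175, p(45)=89134, p(46)=105558, p(47)=124754, p(48)=147273, p(49)=173525, p(50)=204226, p(51)=239943, p(52)=281589, p(53)=329931, p(54)=386155, p(55)=451276, p(56)=526823, p(57)=614154, p(58)=715220, p(59)=831820, p(60)=966467, p(61)=1121505, p(62)=1300156, p(63)=1505499, p(64)=1741630, p(65)=2012558, p(66)=2323520, p(67)=2679689, p(68)=3087735, p(69)=3554345, p(70)=4087968, p(71)=4697205, p(72)=5392783, p(73)=6185689, p(74)=7089500, p(75)=8118264, p(76)=9289091, p(77)=10619863, p(78)=12132164, p(79)=13848650, p(80)=15796476, p(81)=18004327, p(82)=20506255, p(83)=23338469, p(84)=26543660, p(85)=30167357, p(86)=34262962, p(87)=38887673, p(88)=44108109, p(89)=49995925, p(90)=56634173, p(91)=64112359, p(92)=72533807, p(93)=82010177, p(94)=92669720, p(95)=104651419, p(96)=118114304, p(97)=133230930, p(98)=150198136, p(99)=169229875, p(100)=190569292, p(101)=214481126, p(102)=241265379, p(103)=271248950, p(104)=304801365, p(105)=342325709, p(106)=384276336, p(107)=431149389, p(108)=483502844, p(109)=541946240, p(110)=607163746, p(111)=679903203, p(112)=761002156, p(113)=851376628, p(114)=952050665, p(115)=1064144451, p(116)=1188908248, p(117)=1327710076, p(118)=1482074143, p(119)=1653668665, p(120)=1844349560, p(121)=2056148051, p(122)=2291320912, p(123)=2552338241, p(124)=2841940500, p(125)=3163127352, p(126)=3519222692, p(127)=3913864295, p(128)=4351078600, p(129)=4835271870, p(130)=5371315400, p(131)=5964539504, p(132)=6620830889, p(133)=7346629512, p(134)=8149040695, p(135)=9035836076, p(136)=10015581680, p(137)=11097645016, p(138)=12292341831, p(139)=13610949895, p(140)=15065878135, p(141)=16670689208, p(142)=18440293320, p(143)=20390982757, p(144)=22540654445, p(145)=24908858009, p(146)=27517052599, p(147)=30388671978, p(148)=33549419497, p(149)=37027355200, p(150)=40853235313, p(151)=45060624582, p(152)=49686288421, p(153)=54770336324, p(154)=60356673280, p(155)=66493182097, p(156)=73232243759, p(157)=80630964769, p(158)=88751778802, p(159)=97662728555, p(160)=107438159466, p(161)=118159068427, p(162)=129913904637, p(163)=142798995930, p(164)=156919475295, p(165)=172389800255, p(166)=189334822579, p(167)=207890420102, p(168)=228204732751, p(169)=250438925115, p(170)=274768617130, p(171)=301384802048, p(172)=330495499613, p(173)=362326859895, p(174)=397125074750, p(175)=435157697830, p(176)=476715857290, p(177)=522115831195, p(178)=571701605655, p(179)=625846753120, p(180)=684957390936, p(181)=749474411781, p(182)=819876908323, p(183)=896684817527.
Final step: p(184) = p(183) + p(182) - p(179) - p(177) + p(172) + p(169) - p(162) - p(158) + p(149) + p(144) - p(133) - p(127) + p(114) + p(107) - p(92) - p(84) + p(67) + p(58) - p(39) - p(29) + p(8)
= 896684817527 + 819876908323 - 625846753120 - 522115831195 + 330495499613 + 250438925115 - 129913904637 - 88751778802 + 37027355200 + 22540654445 - 7346629512 - 3913864295 + 952050665 + 431149389 - 72533807 - 26543660 + 2679689 + 715220 - 31185 - 4565 + 22
= 980462880430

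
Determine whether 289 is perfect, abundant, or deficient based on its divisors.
deficient

Proper divisors of 289: sum = 1 + 17 = 18
Since 18 < 289, 289 is deficient.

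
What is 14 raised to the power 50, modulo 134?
76

Repeated squaring. Binary of 50 = 110010.
14^1 ≡ 14 (mod 134); 14^2 ≡ 62 (mod 134); 14^4 ≡ 92 (mod 134); 14^8 ≡ 22 (mod 134); 14^16 ≡ 82 (mod 134); 14^32 ≡ 24 (mod 134)
14^50 = 14^2 × 14^16 × 14^32 ≡ 76 (mod 134)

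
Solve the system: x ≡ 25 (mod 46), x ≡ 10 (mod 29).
1083

Using Chinese Remainder Theorem:
M = 46 × 29 = 1334
M1 = 29, M2 = 46
y1 = 29^(-1) mod 46 = 27
y2 = 46^(-1) mod 29 = 12
x = (25×29×27 + 10×46×12) mod 1334 = 1083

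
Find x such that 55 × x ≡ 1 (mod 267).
34

gcd(55, 267) = 1, so the inverse exists.
Extended Euclidean algorithm on (267, 55):
267 = 4 × 55 + 47  ⟹  47 = (1)·267 + (-4)·55
55 = 1 × 47 + 8  ⟹  8 = (-1)·267 + (5)·55
47 = 5 × 8 + 7  ⟹  7 = (6)·267 + (-29)·55
8 = 1 × 7 + 1  ⟹  1 = (-7)·267 + (34)·55
So (34)·55 ≡ 1 (mod 267), i.e. 55^(-1) ≡ 34 (mod 267).
Check: 55 × 34 = 1870 ≡ 1 (mod 267)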